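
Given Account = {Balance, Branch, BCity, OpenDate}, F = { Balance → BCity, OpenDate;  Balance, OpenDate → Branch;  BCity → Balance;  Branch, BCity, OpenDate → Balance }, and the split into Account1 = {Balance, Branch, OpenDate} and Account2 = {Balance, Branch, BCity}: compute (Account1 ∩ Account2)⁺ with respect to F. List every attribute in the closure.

Account1 ∩ Account2 = {Balance, Branch}.
Balance → BCity, OpenDate applies, adding BCity, OpenDate
Closure: {Balance, Branch, BCity, OpenDate}.

Balance, Branch, BCity, OpenDate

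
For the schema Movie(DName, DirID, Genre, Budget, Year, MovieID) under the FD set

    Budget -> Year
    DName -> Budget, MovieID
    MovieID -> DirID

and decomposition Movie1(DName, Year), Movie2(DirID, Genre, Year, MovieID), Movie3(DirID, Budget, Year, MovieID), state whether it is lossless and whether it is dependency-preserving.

Lossless test (chase): applying each FD to every pair of rows produces no changes in the tableau, so no row becomes fully distinguished — the join is lossy.
Dependency preservation: the restricted closure of {DName} across the fragments never reaches {Budget, MovieID}, so DName → Budget, MovieID cannot be enforced without a join — not preserved.

lossy and not dependency-preserving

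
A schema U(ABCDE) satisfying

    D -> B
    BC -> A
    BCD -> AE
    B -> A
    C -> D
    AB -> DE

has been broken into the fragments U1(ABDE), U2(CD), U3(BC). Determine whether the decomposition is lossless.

Chase test. Columns are ABCDE; row i has aⱼ where attribute j ∈ Ui, else bᵢⱼ.
Initial tableau (one row per fragment):
  row 1: a1 a2 b13 a4 a5
  row 2: b21 b22 a3 a4 b25
  row 3: b31 a2 a3 b34 b35
Rows 1 and 2 agree on D; apply D→B and equate their B entries.
Rows 2 and 3 agree on BC; apply BC→A and equate their A entries.
Rows 1 and 2 agree on B; apply B→A and equate their A entries.
Rows 2 and 3 agree on C; apply C→D and equate their D entries.
Rows 1 and 2 agree on AB; apply AB→DE and equate their DE entries.
Rows 1 and 3 agree on AB; apply AB→DE and equate their DE entries.
Row 2 is now all distinguished symbols — the join is lossless.

Yes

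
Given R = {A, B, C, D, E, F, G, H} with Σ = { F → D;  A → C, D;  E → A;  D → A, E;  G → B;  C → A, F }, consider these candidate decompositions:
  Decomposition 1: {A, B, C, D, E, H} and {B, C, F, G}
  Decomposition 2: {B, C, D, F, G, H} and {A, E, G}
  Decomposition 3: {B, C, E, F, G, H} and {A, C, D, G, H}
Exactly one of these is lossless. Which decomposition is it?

Decomposition 3

Decomposition 1: common = {B, C}, closure = {A, B, C, D, E, F} → lossy.
Decomposition 2: common = {G}, closure = {B, G} → lossy.
Decomposition 3: common = {C, G, H}, closure = {A, B, C, D, E, F, G, H} → lossless.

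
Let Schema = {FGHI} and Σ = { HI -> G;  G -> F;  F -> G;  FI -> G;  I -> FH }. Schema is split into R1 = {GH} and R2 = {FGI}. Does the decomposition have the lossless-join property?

Common attributes: R1 ∩ R2 = {G}.
Closure of {G}: G → F applies, adding F. So (G)⁺ = {FG}.
The closure contains neither all of R1 = {GH} nor all of R2 = {FGI}, so the common attributes are not a superkey of either fragment. The join is lossy.

No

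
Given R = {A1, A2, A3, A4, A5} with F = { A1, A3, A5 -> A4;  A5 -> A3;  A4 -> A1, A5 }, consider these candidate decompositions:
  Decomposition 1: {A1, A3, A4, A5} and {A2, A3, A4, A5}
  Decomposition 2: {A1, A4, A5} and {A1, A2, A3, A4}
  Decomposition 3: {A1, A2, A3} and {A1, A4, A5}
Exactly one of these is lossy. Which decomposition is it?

Decomposition 3

Decomposition 1: common = {A3, A4, A5}, closure = {A1, A3, A4, A5} → lossless.
Decomposition 2: common = {A1, A4}, closure = {A1, A3, A4, A5} → lossless.
Decomposition 3: common = {A1}, closure = {A1} → lossy.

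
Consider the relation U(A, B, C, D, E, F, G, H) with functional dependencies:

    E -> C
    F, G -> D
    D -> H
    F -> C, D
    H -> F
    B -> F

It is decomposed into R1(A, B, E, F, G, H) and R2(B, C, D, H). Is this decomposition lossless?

Yes

Common attributes: R1 ∩ R2 = {B, H}.
Closure of {B, H}: H → F applies, adding F; F → C, D applies, adding C, D. So (B, H)⁺ = {B, C, D, F, H}.
This closure contains every attribute of R2, so R1 ∩ R2 → R2. The join is lossless.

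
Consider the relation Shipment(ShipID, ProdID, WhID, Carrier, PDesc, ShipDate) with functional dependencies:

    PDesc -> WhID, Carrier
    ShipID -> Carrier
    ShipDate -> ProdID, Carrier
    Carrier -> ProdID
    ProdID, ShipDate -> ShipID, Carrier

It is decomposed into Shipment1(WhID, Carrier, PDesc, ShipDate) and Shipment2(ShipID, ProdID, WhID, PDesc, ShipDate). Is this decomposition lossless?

Common attributes: Shipment1 ∩ Shipment2 = {WhID, PDesc, ShipDate}.
Closure of {WhID, PDesc, ShipDate}: PDesc → WhID, Carrier applies, adding Carrier; ShipDate → ProdID, Carrier applies, adding ProdID; ProdID, ShipDate → ShipID, Carrier applies, adding ShipID. So (WhID, PDesc, ShipDate)⁺ = {ShipID, ProdID, WhID, Carrier, PDesc, ShipDate}.
This closure contains every attribute of Shipment1, so Shipment1 ∩ Shipment2 → Shipment1. The join is lossless.

Yes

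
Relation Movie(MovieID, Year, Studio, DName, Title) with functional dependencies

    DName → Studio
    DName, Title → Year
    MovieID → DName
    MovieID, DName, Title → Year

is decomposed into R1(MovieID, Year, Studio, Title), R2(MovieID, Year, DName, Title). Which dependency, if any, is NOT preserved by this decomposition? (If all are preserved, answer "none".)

DName → Studio

Check DName → Studio: no single fragment contains all of {Studio, DName}, and the restricted closure of {DName} across the fragments never reaches {Studio}.
DName, Title → Year is preserved.
MovieID → DName is preserved.
MovieID, DName, Title → Year is preserved.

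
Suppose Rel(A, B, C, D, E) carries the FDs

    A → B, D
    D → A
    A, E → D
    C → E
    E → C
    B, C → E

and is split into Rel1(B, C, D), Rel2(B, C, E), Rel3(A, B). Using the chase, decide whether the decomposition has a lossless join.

No

Chase test. Columns are A, B, C, D, E; row i has aⱼ where attribute j ∈ Reli, else bᵢⱼ.
Initial tableau (one row per fragment):
  row 1: b11 a2 a3 a4 b15
  row 2: b21 a2 a3 b24 a5
  row 3: a1 a2 b33 b34 b35
Rows 1 and 2 agree on C; apply C→E and equate their E entries.
No row becomes fully distinguished — the join is lossy.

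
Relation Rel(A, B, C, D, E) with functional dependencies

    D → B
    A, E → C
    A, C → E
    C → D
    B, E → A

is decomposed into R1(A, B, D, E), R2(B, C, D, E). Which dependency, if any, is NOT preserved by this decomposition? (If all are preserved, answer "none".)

Check A, C → E: no single fragment contains all of {A, C, E}, and the restricted closure of {A, C} across the fragments never reaches {E}.
D → B is preserved.
A, E → C is preserved.
C → D is preserved.
B, E → A is preserved.

A, C → E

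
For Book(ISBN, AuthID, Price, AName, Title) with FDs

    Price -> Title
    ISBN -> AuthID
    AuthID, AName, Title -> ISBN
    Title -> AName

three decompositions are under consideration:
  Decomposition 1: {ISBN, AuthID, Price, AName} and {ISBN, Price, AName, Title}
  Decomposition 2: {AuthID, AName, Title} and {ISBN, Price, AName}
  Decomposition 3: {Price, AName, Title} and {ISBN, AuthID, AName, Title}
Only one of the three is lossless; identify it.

Decomposition 1: common = {ISBN, Price, AName}, closure = {ISBN, AuthID, Price, AName, Title} → lossless.
Decomposition 2: common = {AName}, closure = {AName} → lossy.
Decomposition 3: common = {AName, Title}, closure = {AName, Title} → lossy.

Decomposition 1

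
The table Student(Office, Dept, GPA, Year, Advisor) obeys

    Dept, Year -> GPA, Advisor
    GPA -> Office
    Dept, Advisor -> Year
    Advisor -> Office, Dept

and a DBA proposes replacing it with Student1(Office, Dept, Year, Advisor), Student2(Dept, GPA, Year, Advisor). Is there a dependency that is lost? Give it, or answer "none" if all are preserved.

Check GPA → Office: no single fragment contains all of {Office, GPA}, and the restricted closure of {GPA} across the fragments never reaches {Office}.
Dept, Year → GPA, Advisor is preserved.
Dept, Advisor → Year is preserved.
Advisor → Office, Dept is preserved.

GPA -> Office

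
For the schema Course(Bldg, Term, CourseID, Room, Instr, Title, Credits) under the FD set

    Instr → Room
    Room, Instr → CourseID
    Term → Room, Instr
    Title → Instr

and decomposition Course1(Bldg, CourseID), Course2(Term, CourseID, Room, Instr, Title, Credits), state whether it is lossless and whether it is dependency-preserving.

Lossless test: (CourseID)⁺ = {CourseID}, which is a superkey of neither fragment — lossy.
Dependency preservation: every FD's attributes lie within a single fragment, so each can be enforced locally — preserved.

lossy but dependency-preserving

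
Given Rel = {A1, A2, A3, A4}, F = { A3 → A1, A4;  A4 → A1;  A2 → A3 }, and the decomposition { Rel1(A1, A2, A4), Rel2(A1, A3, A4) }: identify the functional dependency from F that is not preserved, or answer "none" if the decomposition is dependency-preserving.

A2 → A3

Check A2 → A3: no single fragment contains all of {A2, A3}, and the restricted closure of {A2} across the fragments never reaches {A3}.
A3 → A1, A4 is preserved.
A4 → A1 is preserved.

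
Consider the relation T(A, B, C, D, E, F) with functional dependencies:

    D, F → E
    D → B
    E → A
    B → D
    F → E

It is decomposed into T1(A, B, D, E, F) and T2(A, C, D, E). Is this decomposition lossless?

Common attributes: T1 ∩ T2 = {A, D, E}.
Closure of {A, D, E}: D → B applies, adding B. So (A, D, E)⁺ = {A, B, D, E}.
The closure contains neither all of T1 = {A, B, D, E, F} nor all of T2 = {A, C, D, E}, so the common attributes are not a superkey of either fragment. The join is lossy.

No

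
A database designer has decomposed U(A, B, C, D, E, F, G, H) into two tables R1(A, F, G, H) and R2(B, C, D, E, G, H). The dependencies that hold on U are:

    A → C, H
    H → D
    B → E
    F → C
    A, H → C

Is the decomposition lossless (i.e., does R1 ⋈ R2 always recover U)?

Common attributes: R1 ∩ R2 = {G, H}.
Closure of {G, H}: H → D applies, adding D. So (G, H)⁺ = {D, G, H}.
The closure contains neither all of R1 = {A, F, G, H} nor all of R2 = {B, C, D, E, G, H}, so the common attributes are not a superkey of either fragment. The join is lossy.

No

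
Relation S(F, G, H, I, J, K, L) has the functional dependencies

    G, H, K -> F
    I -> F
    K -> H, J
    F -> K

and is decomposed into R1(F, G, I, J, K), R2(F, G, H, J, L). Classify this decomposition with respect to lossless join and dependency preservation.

lossy and not dependency-preserving

Lossless test: (F, G, J)⁺ = {F, G, H, J, K}, which is a superkey of neither fragment — lossy.
Dependency preservation: the restricted closure of {K} across the fragments never reaches {H, J}, so K → H, J cannot be enforced without a join — not preserved.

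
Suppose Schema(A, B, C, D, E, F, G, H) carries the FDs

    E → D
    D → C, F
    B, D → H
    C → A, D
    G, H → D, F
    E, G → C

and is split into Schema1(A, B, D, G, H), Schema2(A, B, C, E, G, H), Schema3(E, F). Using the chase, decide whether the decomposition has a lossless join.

Chase test. Columns are A, B, C, D, E, F, G, H; row i has aⱼ where attribute j ∈ Schemai, else bᵢⱼ.
Initial tableau (one row per fragment):
  row 1: a1 a2 b13 a4 b15 b16 a7 a8
  row 2: a1 a2 a3 b24 a5 b26 a7 a8
  row 3: b31 b32 b33 b34 a5 a6 b37 b38
Rows 2 and 3 agree on E; apply E→D and equate their D entries.
Rows 2 and 3 agree on D; apply D→C, F and equate their C, F entries.
Rows 2 and 3 agree on C; apply C→A, D and equate their A, D entries.
Rows 1 and 2 agree on G, H; apply G, H→D, F and equate their D, F entries.
Rows 1 and 2 agree on D; apply D→C, F and equate their C, F entries.
Row 2 is now all distinguished symbols — the join is lossless.

Yes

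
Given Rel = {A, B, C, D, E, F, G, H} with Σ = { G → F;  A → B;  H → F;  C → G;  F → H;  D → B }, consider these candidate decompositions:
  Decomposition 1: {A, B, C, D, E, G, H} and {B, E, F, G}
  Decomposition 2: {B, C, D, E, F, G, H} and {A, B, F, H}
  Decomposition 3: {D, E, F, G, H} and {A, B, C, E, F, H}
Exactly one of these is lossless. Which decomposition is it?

Decomposition 1: common = {B, E, G}, closure = {B, E, F, G, H} → lossless.
Decomposition 2: common = {B, F, H}, closure = {B, F, H} → lossy.
Decomposition 3: common = {E, F, H}, closure = {E, F, H} → lossy.

Decomposition 1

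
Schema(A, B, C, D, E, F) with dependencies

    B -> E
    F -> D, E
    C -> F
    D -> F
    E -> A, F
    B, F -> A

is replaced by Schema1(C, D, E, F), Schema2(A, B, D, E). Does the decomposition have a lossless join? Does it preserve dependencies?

lossy but dependency-preserving

Lossless test: (D, E)⁺ = {A, D, E, F}, which is a superkey of neither fragment — lossy.
Dependency preservation: E → A, F; B, F → A are not contained in any single fragment, but the restricted closure of each left-hand side across the fragments still reaches the right-hand side; the remaining FDs each lie inside some fragment. All dependencies are preserved.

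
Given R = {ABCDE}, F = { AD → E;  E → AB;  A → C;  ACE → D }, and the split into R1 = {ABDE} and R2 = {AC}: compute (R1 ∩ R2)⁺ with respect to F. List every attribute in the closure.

R1 ∩ R2 = {A}.
A → C applies, adding C
Closure: {AC}.

AC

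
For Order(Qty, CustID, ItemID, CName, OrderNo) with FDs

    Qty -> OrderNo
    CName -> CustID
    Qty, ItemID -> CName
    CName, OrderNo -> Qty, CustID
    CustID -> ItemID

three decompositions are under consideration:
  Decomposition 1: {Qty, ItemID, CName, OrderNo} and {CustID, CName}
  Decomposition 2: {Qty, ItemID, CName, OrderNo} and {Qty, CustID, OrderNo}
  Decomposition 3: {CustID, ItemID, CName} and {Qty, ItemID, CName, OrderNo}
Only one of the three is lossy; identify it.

Decomposition 2

Decomposition 1: common = {CName}, closure = {CustID, ItemID, CName} → lossless.
Decomposition 2: common = {Qty, OrderNo}, closure = {Qty, OrderNo} → lossy.
Decomposition 3: common = {ItemID, CName}, closure = {CustID, ItemID, CName} → lossless.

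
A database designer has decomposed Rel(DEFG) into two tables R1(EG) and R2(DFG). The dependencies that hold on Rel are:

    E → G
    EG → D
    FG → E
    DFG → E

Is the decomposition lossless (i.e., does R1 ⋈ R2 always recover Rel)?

Common attributes: R1 ∩ R2 = {G}.
No dependency enlarges {G}, so (G)⁺ = {G}.
The closure contains neither all of R1 = {EG} nor all of R2 = {DFG}, so the common attributes are not a superkey of either fragment. The join is lossy.

No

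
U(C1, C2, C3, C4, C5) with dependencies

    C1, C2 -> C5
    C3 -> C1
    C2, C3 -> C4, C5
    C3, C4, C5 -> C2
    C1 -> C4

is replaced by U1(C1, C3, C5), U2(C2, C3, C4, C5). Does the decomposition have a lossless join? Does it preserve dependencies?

lossless but not dependency-preserving

Lossless test: (C3, C5)⁺ = {C1, C2, C3, C4, C5}, which contains all of one fragment — lossless.
Dependency preservation: the restricted closure of {C1, C2} across the fragments never reaches {C5}, so C1, C2 → C5 cannot be enforced without a join — not preserved.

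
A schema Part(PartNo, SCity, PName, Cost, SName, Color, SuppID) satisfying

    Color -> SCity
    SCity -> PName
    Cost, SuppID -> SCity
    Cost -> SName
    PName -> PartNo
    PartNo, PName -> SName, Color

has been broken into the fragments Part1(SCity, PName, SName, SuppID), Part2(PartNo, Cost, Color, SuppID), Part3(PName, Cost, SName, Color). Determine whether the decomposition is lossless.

Chase test. Columns are PartNo, SCity, PName, Cost, SName, Color, SuppID; row i has aⱼ where attribute j ∈ Parti, else bᵢⱼ.
Initial tableau (one row per fragment):
  row 1: b11 a2 a3 b14 a5 b16 a7
  row 2: a1 b22 b23 a4 b25 a6 a7
  row 3: b31 b32 a3 a4 a5 a6 b37
Rows 2 and 3 agree on Color; apply Color→SCity and equate their SCity entries.
Rows 2 and 3 agree on SCity; apply SCity→PName and equate their PName entries.
Rows 2 and 3 agree on Cost; apply Cost→SName and equate their SName entries.
Rows 1 and 2 agree on PName; apply PName→PartNo and equate their PartNo entries.
Rows 1 and 3 agree on PName; apply PName→PartNo and equate their PartNo entries.
Rows 1 and 2 agree on PartNo, PName; apply PartNo, PName→SName, Color and equate their SName, Color entries.
Rows 1 and 2 agree on Color; apply Color→SCity and equate their SCity entries.
Row 2 is now all distinguished symbols — the join is lossless.

Yes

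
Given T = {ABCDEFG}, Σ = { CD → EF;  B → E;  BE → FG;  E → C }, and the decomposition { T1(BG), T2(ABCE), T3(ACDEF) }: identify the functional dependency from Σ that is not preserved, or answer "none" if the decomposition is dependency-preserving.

BE → FG

Check BE → FG: no single fragment contains all of {BEFG}, and the restricted closure of {BE} across the fragments never reaches {FG}.
CD → EF is preserved.
B → E is preserved.
E → C is preserved.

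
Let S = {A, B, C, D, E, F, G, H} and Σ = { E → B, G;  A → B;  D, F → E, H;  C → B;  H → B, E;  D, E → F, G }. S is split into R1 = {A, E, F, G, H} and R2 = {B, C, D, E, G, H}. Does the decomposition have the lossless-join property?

No

Common attributes: R1 ∩ R2 = {E, G, H}.
Closure of {E, G, H}: E → B, G applies, adding B. So (E, G, H)⁺ = {B, E, G, H}.
The closure contains neither all of R1 = {A, E, F, G, H} nor all of R2 = {B, C, D, E, G, H}, so the common attributes are not a superkey of either fragment. The join is lossy.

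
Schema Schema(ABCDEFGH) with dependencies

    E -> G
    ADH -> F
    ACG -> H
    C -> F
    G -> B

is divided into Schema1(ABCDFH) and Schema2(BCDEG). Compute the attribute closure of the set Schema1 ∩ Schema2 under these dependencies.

Schema1 ∩ Schema2 = {BCD}.
C → F applies, adding F
Closure: {BCDF}.

BCDF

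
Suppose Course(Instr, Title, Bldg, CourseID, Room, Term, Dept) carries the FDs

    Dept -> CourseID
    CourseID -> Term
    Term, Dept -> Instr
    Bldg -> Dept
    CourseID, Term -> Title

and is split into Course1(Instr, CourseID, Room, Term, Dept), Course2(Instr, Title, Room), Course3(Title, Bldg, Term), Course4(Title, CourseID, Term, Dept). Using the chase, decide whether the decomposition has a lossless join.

Chase test. Columns are Instr, Title, Bldg, CourseID, Room, Term, Dept; row i has aⱼ where attribute j ∈ Coursei, else bᵢⱼ.
Initial tableau (one row per fragment):
  row 1: a1 b12 b13 a4 a5 a6 a7
  row 2: a1 a2 b23 b24 a5 b26 b27
  row 3: b31 a2 a3 b34 b35 a6 b37
  row 4: b41 a2 b43 a4 b45 a6 a7
Rows 1 and 4 agree on Term, Dept; apply Term, Dept→Instr and equate their Instr entries.
Rows 1 and 4 agree on CourseID, Term; apply CourseID, Term→Title and equate their Title entries.
No row becomes fully distinguished — the join is lossy.

No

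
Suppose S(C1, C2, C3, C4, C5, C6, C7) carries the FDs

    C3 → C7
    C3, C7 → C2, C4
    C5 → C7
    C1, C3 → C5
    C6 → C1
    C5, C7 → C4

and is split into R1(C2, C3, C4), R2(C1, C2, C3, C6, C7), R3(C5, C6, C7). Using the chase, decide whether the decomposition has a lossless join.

Chase test. Columns are C1, C2, C3, C4, C5, C6, C7; row i has aⱼ where attribute j ∈ Ri, else bᵢⱼ.
Initial tableau (one row per fragment):
  row 1: b11 a2 a3 a4 b15 b16 b17
  row 2: a1 a2 a3 b24 b25 a6 a7
  row 3: b31 b32 b33 b34 a5 a6 a7
Rows 1 and 2 agree on C3; apply C3→C7 and equate their C7 entries.
Rows 1 and 2 agree on C3, C7; apply C3, C7→C2, C4 and equate their C2, C4 entries.
Rows 2 and 3 agree on C6; apply C6→C1 and equate their C1 entries.
No row becomes fully distinguished — the join is lossy.

No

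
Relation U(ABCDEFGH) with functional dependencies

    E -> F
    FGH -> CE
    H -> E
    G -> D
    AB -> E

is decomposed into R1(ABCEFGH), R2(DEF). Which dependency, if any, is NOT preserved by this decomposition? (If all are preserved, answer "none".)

Check G → D: no single fragment contains all of {DG}, and the restricted closure of {G} across the fragments never reaches {D}.
E → F is preserved.
FGH → CE is preserved.
H → E is preserved.
AB → E is preserved.

G -> D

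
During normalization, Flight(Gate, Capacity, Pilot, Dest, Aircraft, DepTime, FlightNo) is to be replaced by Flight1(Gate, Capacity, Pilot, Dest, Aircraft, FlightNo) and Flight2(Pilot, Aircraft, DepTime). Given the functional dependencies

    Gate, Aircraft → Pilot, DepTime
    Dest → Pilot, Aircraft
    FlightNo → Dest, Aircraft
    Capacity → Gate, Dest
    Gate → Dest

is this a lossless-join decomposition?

No

Common attributes: Flight1 ∩ Flight2 = {Pilot, Aircraft}.
No dependency enlarges {Pilot, Aircraft}, so (Pilot, Aircraft)⁺ = {Pilot, Aircraft}.
The closure contains neither all of Flight1 = {Gate, Capacity, Pilot, Dest, Aircraft, FlightNo} nor all of Flight2 = {Pilot, Aircraft, DepTime}, so the common attributes are not a superkey of either fragment. The join is lossy.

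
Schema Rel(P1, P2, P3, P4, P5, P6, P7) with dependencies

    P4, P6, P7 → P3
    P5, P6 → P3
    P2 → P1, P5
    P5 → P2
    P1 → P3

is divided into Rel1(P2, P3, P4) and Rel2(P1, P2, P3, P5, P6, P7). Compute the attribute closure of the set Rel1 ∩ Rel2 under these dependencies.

Rel1 ∩ Rel2 = {P2, P3}.
P2 → P1, P5 applies, adding P1, P5
Closure: {P1, P2, P3, P5}.

P1, P2, P3, P5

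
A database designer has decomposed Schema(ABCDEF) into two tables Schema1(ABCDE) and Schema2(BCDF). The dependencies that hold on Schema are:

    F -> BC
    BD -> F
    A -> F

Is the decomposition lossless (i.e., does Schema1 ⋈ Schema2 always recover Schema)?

Yes

Common attributes: Schema1 ∩ Schema2 = {BCD}.
Closure of {BCD}: BD → F applies, adding F. So (BCD)⁺ = {BCDF}.
This closure contains every attribute of Schema2, so Schema1 ∩ Schema2 → Schema2. The join is lossless.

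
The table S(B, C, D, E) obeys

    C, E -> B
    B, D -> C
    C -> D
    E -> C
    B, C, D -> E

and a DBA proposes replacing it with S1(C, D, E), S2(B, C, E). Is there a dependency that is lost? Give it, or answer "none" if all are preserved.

Check B, D → C: no single fragment contains all of {B, C, D}, and the restricted closure of {B, D} across the fragments never reaches {C}.
C, E → B is preserved.
C → D is preserved.
E → C is preserved.
B, C, D → E is preserved.

B, D -> C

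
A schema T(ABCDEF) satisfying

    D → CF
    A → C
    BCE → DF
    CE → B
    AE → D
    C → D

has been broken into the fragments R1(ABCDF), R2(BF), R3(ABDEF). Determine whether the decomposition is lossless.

Yes

Chase test. Columns are ABCDEF; row i has aⱼ where attribute j ∈ Ri, else bᵢⱼ.
Initial tableau (one row per fragment):
  row 1: a1 a2 a3 a4 b15 a6
  row 2: b21 a2 b23 b24 b25 a6
  row 3: a1 a2 b33 a4 a5 a6
Rows 1 and 3 agree on D; apply D→CF and equate their CF entries.
Row 3 is now all distinguished symbols — the join is lossless.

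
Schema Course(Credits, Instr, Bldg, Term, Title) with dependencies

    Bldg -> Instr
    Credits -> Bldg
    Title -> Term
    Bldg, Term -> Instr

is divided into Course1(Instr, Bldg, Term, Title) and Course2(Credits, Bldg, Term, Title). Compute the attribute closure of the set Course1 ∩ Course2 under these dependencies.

Instr, Bldg, Term, Title

Course1 ∩ Course2 = {Bldg, Term, Title}.
Bldg → Instr applies, adding Instr
Closure: {Instr, Bldg, Term, Title}.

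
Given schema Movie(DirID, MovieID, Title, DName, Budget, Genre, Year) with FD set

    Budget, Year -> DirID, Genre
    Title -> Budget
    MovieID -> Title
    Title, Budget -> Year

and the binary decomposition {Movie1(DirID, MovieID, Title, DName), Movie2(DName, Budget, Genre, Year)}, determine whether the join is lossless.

Common attributes: Movie1 ∩ Movie2 = {DName}.
No dependency enlarges {DName}, so (DName)⁺ = {DName}.
The closure contains neither all of Movie1 = {DirID, MovieID, Title, DName} nor all of Movie2 = {DName, Budget, Genre, Year}, so the common attributes are not a superkey of either fragment. The join is lossy.

No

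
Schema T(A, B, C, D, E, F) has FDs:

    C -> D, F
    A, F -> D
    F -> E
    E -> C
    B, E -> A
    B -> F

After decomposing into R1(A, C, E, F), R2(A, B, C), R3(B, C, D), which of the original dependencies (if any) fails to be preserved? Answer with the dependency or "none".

none

C → D, F: restricted closure across fragments reaches D, F.
A, F → D: restricted closure across fragments reaches D.
F → E lies within R1.
E → C lies within R1.
B, E → A: restricted closure across fragments reaches A.
B → F: restricted closure across fragments reaches F.
Every dependency is enforceable on the fragments, so the decomposition is dependency-preserving.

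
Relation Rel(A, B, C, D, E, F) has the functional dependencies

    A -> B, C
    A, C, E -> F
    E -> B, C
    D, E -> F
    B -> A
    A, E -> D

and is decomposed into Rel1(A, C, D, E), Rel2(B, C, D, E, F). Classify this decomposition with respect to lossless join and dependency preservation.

Lossless test: (C, D, E)⁺ = {A, B, C, D, E, F}, which contains all of one fragment — lossless.
Dependency preservation: the restricted closure of {A} across the fragments never reaches {B, C}, so A → B, C cannot be enforced without a join — not preserved.

lossless but not dependency-preserving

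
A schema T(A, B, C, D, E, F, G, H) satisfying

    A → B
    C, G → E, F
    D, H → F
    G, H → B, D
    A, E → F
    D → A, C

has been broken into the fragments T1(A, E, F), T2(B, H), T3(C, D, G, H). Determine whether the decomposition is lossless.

Chase test. Columns are A, B, C, D, E, F, G, H; row i has aⱼ where attribute j ∈ Ti, else bᵢⱼ.
Initial tableau (one row per fragment):
  row 1: a1 b12 b13 b14 a5 a6 b17 b18
  row 2: b21 a2 b23 b24 b25 b26 b27 a8
  row 3: b31 b32 a3 a4 b35 b36 a7 a8
No row becomes fully distinguished — the join is lossy.

No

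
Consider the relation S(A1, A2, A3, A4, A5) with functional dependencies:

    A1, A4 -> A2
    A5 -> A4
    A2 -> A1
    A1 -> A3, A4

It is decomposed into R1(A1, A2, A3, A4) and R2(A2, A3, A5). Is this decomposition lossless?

Yes

Common attributes: R1 ∩ R2 = {A2, A3}.
Closure of {A2, A3}: A2 → A1 applies, adding A1; A1 → A3, A4 applies, adding A4. So (A2, A3)⁺ = {A1, A2, A3, A4}.
This closure contains every attribute of R1, so R1 ∩ R2 → R1. The join is lossless.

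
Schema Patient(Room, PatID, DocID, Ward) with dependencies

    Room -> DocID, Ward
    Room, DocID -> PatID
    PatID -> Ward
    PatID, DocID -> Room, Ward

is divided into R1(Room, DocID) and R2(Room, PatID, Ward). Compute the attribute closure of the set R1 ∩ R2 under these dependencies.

Room, PatID, DocID, Ward

R1 ∩ R2 = {Room}.
Room → DocID, Ward applies, adding DocID, Ward
Room, DocID → PatID applies, adding PatID
Closure: {Room, PatID, DocID, Ward}.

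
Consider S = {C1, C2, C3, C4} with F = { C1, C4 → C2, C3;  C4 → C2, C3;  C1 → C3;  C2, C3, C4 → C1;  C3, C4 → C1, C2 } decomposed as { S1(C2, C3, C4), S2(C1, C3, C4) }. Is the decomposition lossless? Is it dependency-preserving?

lossless and dependency-preserving

Lossless test: (C3, C4)⁺ = {C1, C2, C3, C4}, which contains all of one fragment — lossless.
Dependency preservation: C1, C4 → C2, C3; C2, C3, C4 → C1; C3, C4 → C1, C2 are not contained in any single fragment, but the restricted closure of each left-hand side across the fragments still reaches the right-hand side; the remaining FDs each lie inside some fragment. All dependencies are preserved.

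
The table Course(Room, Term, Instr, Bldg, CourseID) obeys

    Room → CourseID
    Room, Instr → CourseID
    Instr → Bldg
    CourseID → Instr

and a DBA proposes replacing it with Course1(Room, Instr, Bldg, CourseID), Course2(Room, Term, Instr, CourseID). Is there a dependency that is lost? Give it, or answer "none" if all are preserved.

none

Room → CourseID lies within Course1.
Room, Instr → CourseID lies within Course1.
Instr → Bldg lies within Course1.
CourseID → Instr lies within Course1.
Every dependency is enforceable on the fragments, so the decomposition is dependency-preserving.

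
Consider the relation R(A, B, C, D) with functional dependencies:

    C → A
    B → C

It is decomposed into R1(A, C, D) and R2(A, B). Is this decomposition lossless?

Common attributes: R1 ∩ R2 = {A}.
No dependency enlarges {A}, so (A)⁺ = {A}.
The closure contains neither all of R1 = {A, C, D} nor all of R2 = {A, B}, so the common attributes are not a superkey of either fragment. The join is lossy.

No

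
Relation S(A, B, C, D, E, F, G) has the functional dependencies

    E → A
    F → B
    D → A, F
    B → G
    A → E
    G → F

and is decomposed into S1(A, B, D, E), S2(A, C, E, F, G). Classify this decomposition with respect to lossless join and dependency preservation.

Lossless test: (A, E)⁺ = {A, E}, which is a superkey of neither fragment — lossy.
Dependency preservation: the restricted closure of {F} across the fragments never reaches {B}, so F → B cannot be enforced without a join — not preserved.

lossy and not dependency-preserving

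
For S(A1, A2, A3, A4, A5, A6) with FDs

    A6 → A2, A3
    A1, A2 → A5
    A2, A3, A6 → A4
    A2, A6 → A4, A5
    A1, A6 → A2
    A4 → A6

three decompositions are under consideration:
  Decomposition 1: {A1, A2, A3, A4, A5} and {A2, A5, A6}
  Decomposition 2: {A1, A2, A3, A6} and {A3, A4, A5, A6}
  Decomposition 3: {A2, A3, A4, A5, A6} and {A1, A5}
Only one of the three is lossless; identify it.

Decomposition 2

Decomposition 1: common = {A2, A5}, closure = {A2, A5} → lossy.
Decomposition 2: common = {A3, A6}, closure = {A2, A3, A4, A5, A6} → lossless.
Decomposition 3: common = {A5}, closure = {A5} → lossy.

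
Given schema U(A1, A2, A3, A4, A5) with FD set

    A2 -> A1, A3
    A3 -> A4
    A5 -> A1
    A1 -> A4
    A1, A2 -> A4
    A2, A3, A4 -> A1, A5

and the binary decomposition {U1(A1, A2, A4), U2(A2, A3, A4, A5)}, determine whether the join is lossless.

Yes

Common attributes: U1 ∩ U2 = {A2, A4}.
Closure of {A2, A4}: A2 → A1, A3 applies, adding A1, A3; A2, A3, A4 → A1, A5 applies, adding A5. So (A2, A4)⁺ = {A1, A2, A3, A4, A5}.
This closure contains every attribute of U1, so U1 ∩ U2 → U1. The join is lossless.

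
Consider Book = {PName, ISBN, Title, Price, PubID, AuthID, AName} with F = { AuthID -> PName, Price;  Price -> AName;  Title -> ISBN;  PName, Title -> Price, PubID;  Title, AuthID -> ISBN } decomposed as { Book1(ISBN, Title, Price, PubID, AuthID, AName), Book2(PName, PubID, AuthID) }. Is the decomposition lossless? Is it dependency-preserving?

lossless but not dependency-preserving

Lossless test: (PubID, AuthID)⁺ = {PName, Price, PubID, AuthID, AName}, which contains all of one fragment — lossless.
Dependency preservation: the restricted closure of {PName, Title} across the fragments never reaches {Price, PubID}, so PName, Title → Price, PubID cannot be enforced without a join — not preserved.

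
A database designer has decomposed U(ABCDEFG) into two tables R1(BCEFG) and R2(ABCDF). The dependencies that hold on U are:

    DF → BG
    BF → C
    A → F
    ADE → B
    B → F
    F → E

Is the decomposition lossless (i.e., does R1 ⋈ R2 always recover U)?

Common attributes: R1 ∩ R2 = {BCF}.
Closure of {BCF}: F → E applies, adding E. So (BCF)⁺ = {BCEF}.
The closure contains neither all of R1 = {BCEFG} nor all of R2 = {ABCDF}, so the common attributes are not a superkey of either fragment. The join is lossy.

No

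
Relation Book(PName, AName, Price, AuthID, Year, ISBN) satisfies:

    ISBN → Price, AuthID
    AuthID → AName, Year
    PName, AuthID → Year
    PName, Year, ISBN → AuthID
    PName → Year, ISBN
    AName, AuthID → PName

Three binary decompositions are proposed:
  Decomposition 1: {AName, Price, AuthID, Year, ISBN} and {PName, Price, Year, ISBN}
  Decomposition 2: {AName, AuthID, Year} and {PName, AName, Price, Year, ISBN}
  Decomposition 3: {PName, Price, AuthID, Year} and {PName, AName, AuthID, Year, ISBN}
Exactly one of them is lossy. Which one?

Decomposition 2

Decomposition 1: common = {Price, Year, ISBN}, closure = {PName, AName, Price, AuthID, Year, ISBN} → lossless.
Decomposition 2: common = {AName, Year}, closure = {AName, Year} → lossy.
Decomposition 3: common = {PName, AuthID, Year}, closure = {PName, AName, Price, AuthID, Year, ISBN} → lossless.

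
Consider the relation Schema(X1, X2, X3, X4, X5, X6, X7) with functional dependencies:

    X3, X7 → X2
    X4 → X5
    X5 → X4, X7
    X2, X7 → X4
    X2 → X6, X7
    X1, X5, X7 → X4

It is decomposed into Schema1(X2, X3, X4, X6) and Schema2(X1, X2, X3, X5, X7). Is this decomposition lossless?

Yes

Common attributes: Schema1 ∩ Schema2 = {X2, X3}.
Closure of {X2, X3}: X2 → X6, X7 applies, adding X6, X7; X2, X7 → X4 applies, adding X4; X4 → X5 applies, adding X5. So (X2, X3)⁺ = {X2, X3, X4, X5, X6, X7}.
This closure contains every attribute of Schema1, so Schema1 ∩ Schema2 → Schema1. The join is lossless.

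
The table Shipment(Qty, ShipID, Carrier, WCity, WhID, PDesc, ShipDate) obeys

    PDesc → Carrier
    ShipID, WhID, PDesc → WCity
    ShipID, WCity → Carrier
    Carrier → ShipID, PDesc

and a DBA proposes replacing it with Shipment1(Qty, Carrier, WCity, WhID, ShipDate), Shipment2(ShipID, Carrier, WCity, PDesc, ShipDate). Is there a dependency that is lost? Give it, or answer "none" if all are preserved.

PDesc → Carrier lies within Shipment2.
ShipID, WhID, PDesc → WCity: restricted closure across fragments reaches WCity.
ShipID, WCity → Carrier lies within Shipment2.
Carrier → ShipID, PDesc lies within Shipment2.
Every dependency is enforceable on the fragments, so the decomposition is dependency-preserving.

none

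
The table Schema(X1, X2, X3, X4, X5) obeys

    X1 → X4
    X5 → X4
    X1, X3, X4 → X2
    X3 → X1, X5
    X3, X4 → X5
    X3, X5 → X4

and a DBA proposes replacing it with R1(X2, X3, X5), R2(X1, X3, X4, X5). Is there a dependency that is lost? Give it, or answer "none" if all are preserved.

none

X1 → X4 lies within R2.
X5 → X4 lies within R2.
X1, X3, X4 → X2: restricted closure across fragments reaches X2.
X3 → X1, X5 lies within R2.
X3, X4 → X5 lies within R2.
X3, X5 → X4 lies within R2.
Every dependency is enforceable on the fragments, so the decomposition is dependency-preserving.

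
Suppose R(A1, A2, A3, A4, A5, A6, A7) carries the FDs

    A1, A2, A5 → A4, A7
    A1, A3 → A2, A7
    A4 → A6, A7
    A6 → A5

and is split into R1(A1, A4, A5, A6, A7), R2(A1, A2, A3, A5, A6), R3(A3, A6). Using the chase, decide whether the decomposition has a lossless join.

No

Chase test. Columns are A1, A2, A3, A4, A5, A6, A7; row i has aⱼ where attribute j ∈ Ri, else bᵢⱼ.
Initial tableau (one row per fragment):
  row 1: a1 b12 b13 a4 a5 a6 a7
  row 2: a1 a2 a3 b24 a5 a6 b27
  row 3: b31 b32 a3 b34 b35 a6 b37
Rows 1 and 3 agree on A6; apply A6→A5 and equate their A5 entries.
No row becomes fully distinguished — the join is lossy.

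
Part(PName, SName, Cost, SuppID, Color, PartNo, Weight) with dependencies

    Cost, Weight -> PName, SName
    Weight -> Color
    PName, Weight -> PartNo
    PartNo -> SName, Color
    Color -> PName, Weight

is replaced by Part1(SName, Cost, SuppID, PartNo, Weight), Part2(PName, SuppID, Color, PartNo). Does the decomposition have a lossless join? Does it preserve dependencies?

lossless and dependency-preserving

Lossless test: (SuppID, PartNo)⁺ = {PName, SName, SuppID, Color, PartNo, Weight}, which contains all of one fragment — lossless.
Dependency preservation: Cost, Weight → PName, SName; Weight → Color; PName, Weight → PartNo; PartNo → SName, Color; Color → PName, Weight are not contained in any single fragment, but the restricted closure of each left-hand side across the fragments still reaches the right-hand side; the remaining FDs each lie inside some fragment. All dependencies are preserved.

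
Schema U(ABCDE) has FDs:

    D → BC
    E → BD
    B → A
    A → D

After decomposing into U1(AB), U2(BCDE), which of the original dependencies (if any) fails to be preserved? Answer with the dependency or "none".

D → BC lies within U2.
E → BD lies within U2.
B → A lies within U1.
A → D: restricted closure across fragments reaches D.
Every dependency is enforceable on the fragments, so the decomposition is dependency-preserving.

none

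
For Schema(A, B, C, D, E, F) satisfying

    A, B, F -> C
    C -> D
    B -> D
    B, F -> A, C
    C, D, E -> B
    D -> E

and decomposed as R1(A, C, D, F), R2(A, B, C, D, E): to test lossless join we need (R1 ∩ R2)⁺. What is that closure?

R1 ∩ R2 = {A, C, D}.
D → E applies, adding E
C, D, E → B applies, adding B
Closure: {A, B, C, D, E}.

A, B, C, D, E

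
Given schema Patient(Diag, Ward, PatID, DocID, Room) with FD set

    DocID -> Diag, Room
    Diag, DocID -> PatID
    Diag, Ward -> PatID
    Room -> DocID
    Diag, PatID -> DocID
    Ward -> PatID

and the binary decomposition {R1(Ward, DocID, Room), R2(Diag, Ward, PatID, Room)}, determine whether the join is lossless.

Common attributes: R1 ∩ R2 = {Ward, Room}.
Closure of {Ward, Room}: Room → DocID applies, adding DocID; Ward → PatID applies, adding PatID; DocID → Diag, Room applies, adding Diag. So (Ward, Room)⁺ = {Diag, Ward, PatID, DocID, Room}.
This closure contains every attribute of R1, so R1 ∩ R2 → R1. The join is lossless.

Yes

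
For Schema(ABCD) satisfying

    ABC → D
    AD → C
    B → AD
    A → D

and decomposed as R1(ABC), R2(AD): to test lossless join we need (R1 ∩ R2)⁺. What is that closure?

ACD

R1 ∩ R2 = {A}.
A → D applies, adding D
AD → C applies, adding C
Closure: {ACD}.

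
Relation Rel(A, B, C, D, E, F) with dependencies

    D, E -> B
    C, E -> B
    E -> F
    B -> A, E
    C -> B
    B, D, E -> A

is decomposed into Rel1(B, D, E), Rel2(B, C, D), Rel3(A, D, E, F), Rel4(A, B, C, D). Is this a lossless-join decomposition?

Yes

Chase test. Columns are A, B, C, D, E, F; row i has aⱼ where attribute j ∈ Reli, else bᵢⱼ.
Initial tableau (one row per fragment):
  row 1: b11 a2 b13 a4 a5 b16
  row 2: b21 a2 a3 a4 b25 b26
  row 3: a1 b32 b33 a4 a5 a6
  row 4: a1 a2 a3 a4 b45 b46
Rows 1 and 3 agree on D, E; apply D, E→B and equate their B entries.
Rows 1 and 3 agree on E; apply E→F and equate their F entries.
Rows 1 and 2 agree on B; apply B→A, E and equate their A, E entries.
Rows 1 and 3 agree on B; apply B→A, E and equate their A, E entries.
Rows 1 and 4 agree on B; apply B→A, E and equate their A, E entries.
Rows 1 and 2 agree on E; apply E→F and equate their F entries.
Rows 1 and 4 agree on E; apply E→F and equate their F entries.
Row 2 is now all distinguished symbols — the join is lossless.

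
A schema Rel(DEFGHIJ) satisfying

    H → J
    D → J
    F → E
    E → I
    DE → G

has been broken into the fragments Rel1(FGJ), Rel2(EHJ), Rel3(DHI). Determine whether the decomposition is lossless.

No

Chase test. Columns are DEFGHIJ; row i has aⱼ where attribute j ∈ Reli, else bᵢⱼ.
Initial tableau (one row per fragment):
  row 1: b11 b12 a3 a4 b15 b16 a7
  row 2: b21 a2 b23 b24 a5 b26 a7
  row 3: a1 b32 b33 b34 a5 a6 b37
Rows 2 and 3 agree on H; apply H→J and equate their J entries.
No row becomes fully distinguished — the join is lossy.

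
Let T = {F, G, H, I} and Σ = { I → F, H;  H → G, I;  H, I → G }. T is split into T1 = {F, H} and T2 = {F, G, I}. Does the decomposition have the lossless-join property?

Common attributes: T1 ∩ T2 = {F}.
No dependency enlarges {F}, so (F)⁺ = {F}.
The closure contains neither all of T1 = {F, H} nor all of T2 = {F, G, I}, so the common attributes are not a superkey of either fragment. The join is lossy.

No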